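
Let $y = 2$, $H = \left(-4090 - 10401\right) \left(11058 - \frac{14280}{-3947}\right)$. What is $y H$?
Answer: $- \frac{1265360090292}{3947} \approx -3.2059 \cdot 10^{8}$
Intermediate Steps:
$H = - \frac{632680045146}{3947}$ ($H = - 14491 \left(11058 - - \frac{14280}{3947}\right) = - 14491 \left(11058 + \frac{14280}{3947}\right) = \left(-14491\right) \frac{43660206}{3947} = - \frac{632680045146}{3947} \approx -1.6029 \cdot 10^{8}$)
$y H = 2 \left(- \frac{632680045146}{3947}\right) = - \frac{1265360090292}{3947}$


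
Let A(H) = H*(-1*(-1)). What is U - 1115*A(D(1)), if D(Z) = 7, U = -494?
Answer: -8299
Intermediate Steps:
A(H) = H (A(H) = H*1 = H)
U - 1115*A(D(1)) = -494 - 1115*7 = -494 - 7805 = -8299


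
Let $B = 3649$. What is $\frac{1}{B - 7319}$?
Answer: $- \frac{1}{3670} \approx -0.00027248$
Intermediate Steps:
$\frac{1}{B - 7319} = \frac{1}{3649 - 7319} = \frac{1}{-3670} = - \frac{1}{3670}$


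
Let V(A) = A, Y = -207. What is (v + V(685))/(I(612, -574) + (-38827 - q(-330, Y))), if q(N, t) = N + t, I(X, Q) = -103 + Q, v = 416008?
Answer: -416693/38967 ≈ -10.693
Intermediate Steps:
(v + V(685))/(I(612, -574) + (-38827 - q(-330, Y))) = (416008 + 685)/((-103 - 574) + (-38827 - (-330 - 207))) = 416693/(-677 + (-38827 - 1*(-537))) = 416693/(-677 + (-38827 + 537)) = 416693/(-677 - 38290) = 416693/(-38967) = 416693*(-1/38967) = -416693/38967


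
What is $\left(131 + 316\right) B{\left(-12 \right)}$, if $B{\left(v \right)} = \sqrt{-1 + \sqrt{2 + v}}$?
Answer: $447 \sqrt{-1 + i \sqrt{10}} \approx 481.08 + 656.7 i$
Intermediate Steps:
$\left(131 + 316\right) B{\left(-12 \right)} = \left(131 + 316\right) \sqrt{-1 + \sqrt{2 - 12}} = 447 \sqrt{-1 + \sqrt{-10}} = 447 \sqrt{-1 + i \sqrt{10}}$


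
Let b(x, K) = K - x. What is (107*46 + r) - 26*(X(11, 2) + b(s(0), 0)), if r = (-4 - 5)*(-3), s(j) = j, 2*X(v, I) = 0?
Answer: 4949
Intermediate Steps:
X(v, I) = 0 (X(v, I) = (1/2)*0 = 0)
r = 27 (r = -9*(-3) = 27)
(107*46 + r) - 26*(X(11, 2) + b(s(0), 0)) = (107*46 + 27) - 26*(0 + (0 - 1*0)) = (4922 + 27) - 26*(0 + (0 + 0)) = 4949 - 26*(0 + 0) = 4949 - 26*0 = 4949 + 0 = 4949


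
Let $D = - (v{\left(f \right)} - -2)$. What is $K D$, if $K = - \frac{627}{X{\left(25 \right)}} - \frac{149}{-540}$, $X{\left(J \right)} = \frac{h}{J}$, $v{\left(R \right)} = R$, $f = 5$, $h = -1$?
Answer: $- \frac{59252543}{540} \approx -1.0973 \cdot 10^{5}$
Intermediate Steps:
$X{\left(J \right)} = - \frac{1}{J}$
$K = \frac{8464649}{540}$ ($K = - \frac{627}{\left(-1\right) \frac{1}{25}} - \frac{149}{-540} = - \frac{627}{\left(-1\right) \frac{1}{25}} - - \frac{149}{540} = - \frac{627}{- \frac{1}{25}} + \frac{149}{540} = \left(-627\right) \left(-25\right) + \frac{149}{540} = 15675 + \frac{149}{540} = \frac{8464649}{540} \approx 15675.0$)
$D = -7$ ($D = - (5 - -2) = - (5 + 2) = \left(-1\right) 7 = -7$)
$K D = \frac{8464649}{540} \left(-7\right) = - \frac{59252543}{540}$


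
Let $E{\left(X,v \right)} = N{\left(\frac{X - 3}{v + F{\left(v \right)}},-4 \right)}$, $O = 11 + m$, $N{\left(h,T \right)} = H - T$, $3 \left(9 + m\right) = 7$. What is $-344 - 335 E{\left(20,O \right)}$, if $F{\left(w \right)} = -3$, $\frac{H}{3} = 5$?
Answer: $-6709$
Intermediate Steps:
$m = - \frac{20}{3}$ ($m = -9 + \frac{1}{3} \cdot 7 = -9 + \frac{7}{3} = - \frac{20}{3} \approx -6.6667$)
$H = 15$ ($H = 3 \cdot 5 = 15$)
$N{\left(h,T \right)} = 15 - T$
$O = \frac{13}{3}$ ($O = 11 - \frac{20}{3} = \frac{13}{3} \approx 4.3333$)
$E{\left(X,v \right)} = 19$ ($E{\left(X,v \right)} = 15 - -4 = 15 + 4 = 19$)
$-344 - 335 E{\left(20,O \right)} = -344 - 6365 = -6709$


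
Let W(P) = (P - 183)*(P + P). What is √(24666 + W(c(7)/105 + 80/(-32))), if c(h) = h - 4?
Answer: √125355518/70 ≈ 159.95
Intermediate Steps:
c(h) = -4 + h
W(P) = 2*P*(-183 + P) (W(P) = (-183 + P)*(2*P) = 2*P*(-183 + P))
√(24666 + W(c(7)/105 + 80/(-32))) = √(24666 + 2*((-4 + 7)/105 + 80/(-32))*(-183 + ((-4 + 7)/105 + 80/(-32)))) = √(24666 + 2*(3*(1/105) + 80*(-1/32))*(-183 + (3*(1/105) + 80*(-1/32)))) = √(24666 + 2*(1/35 - 5/2)*(-183 + (1/35 - 5/2))) = √(24666 + 2*(-173/70)*(-183 - 173/70)) = √(24666 + 2*(-173/70)*(-12983/70)) = √(24666 + 2246059/2450) = √(62677759/2450) = √125355518/70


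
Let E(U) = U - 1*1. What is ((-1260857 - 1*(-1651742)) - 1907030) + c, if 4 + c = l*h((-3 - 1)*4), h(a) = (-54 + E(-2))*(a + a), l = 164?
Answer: -1217013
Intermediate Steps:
E(U) = -1 + U (E(U) = U - 1 = -1 + U)
h(a) = -114*a (h(a) = (-54 + (-1 - 2))*(a + a) = (-54 - 3)*(2*a) = -114*a)
c = 299132 (c = -4 + 164*(-114*(-3 - 1)*4) = -4 + 164*(-(-456)*4) = -4 + 164*(-114*(-16)) = -4 + 164*1824 = -4 + 299136 = 299132)
((-1260857 - 1*(-1651742)) - 1907030) + c = ((-1260857 - 1*(-1651742)) - 1907030) + 299132 = ((-1260857 + 1651742) - 1907030) + 299132 = (390885 - 1907030) + 299132 = -1516145 + 299132 = -1217013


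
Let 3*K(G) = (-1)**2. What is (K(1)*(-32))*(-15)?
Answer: 160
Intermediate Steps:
K(G) = 1/3 (K(G) = (1/3)*(-1)**2 = (1/3)*1 = 1/3)
(K(1)*(-32))*(-15) = ((1/3)*(-32))*(-15) = -32/3*(-15) = 160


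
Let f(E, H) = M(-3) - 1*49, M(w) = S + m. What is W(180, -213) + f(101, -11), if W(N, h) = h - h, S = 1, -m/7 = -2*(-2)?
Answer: -76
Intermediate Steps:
m = -28 (m = -(-14)*(-2) = -7*4 = -28)
M(w) = -27 (M(w) = 1 - 28 = -27)
W(N, h) = 0
f(E, H) = -76 (f(E, H) = -27 - 1*49 = -27 - 49 = -76)
W(180, -213) + f(101, -11) = 0 - 76 = -76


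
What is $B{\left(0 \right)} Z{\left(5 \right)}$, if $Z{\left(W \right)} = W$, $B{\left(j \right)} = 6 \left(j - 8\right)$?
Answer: $-240$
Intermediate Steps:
$B{\left(j \right)} = -48 + 6 j$ ($B{\left(j \right)} = 6 \left(-8 + j\right) = -48 + 6 j$)
$B{\left(0 \right)} Z{\left(5 \right)} = \left(-48 + 6 \cdot 0\right) 5 = \left(-48 + 0\right) 5 = \left(-48\right) 5 = -240$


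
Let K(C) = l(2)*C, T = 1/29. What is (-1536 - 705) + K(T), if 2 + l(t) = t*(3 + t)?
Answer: -64981/29 ≈ -2240.7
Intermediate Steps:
T = 1/29 ≈ 0.034483
l(t) = -2 + t*(3 + t)
K(C) = 8*C (K(C) = (-2 + 2² + 3*2)*C = (-2 + 4 + 6)*C = 8*C)
(-1536 - 705) + K(T) = (-1536 - 705) + 8*(1/29) = -2241 + 8/29 = -64981/29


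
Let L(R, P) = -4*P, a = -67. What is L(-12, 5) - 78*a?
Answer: 5206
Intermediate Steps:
L(-12, 5) - 78*a = -4*5 - 78*(-67) = -20 + 5226 = 5206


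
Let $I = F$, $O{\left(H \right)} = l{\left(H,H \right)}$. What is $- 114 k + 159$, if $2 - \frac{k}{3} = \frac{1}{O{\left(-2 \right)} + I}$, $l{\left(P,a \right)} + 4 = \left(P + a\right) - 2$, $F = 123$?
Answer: $- \frac{58983}{113} \approx -521.97$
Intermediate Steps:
$l{\left(P,a \right)} = -6 + P + a$ ($l{\left(P,a \right)} = -4 - \left(2 - P - a\right) = -4 + \left(-2 + P + a\right) = -6 + P + a$)
$O{\left(H \right)} = -6 + 2 H$ ($O{\left(H \right)} = -6 + H + H = -6 + 2 H$)
$I = 123$
$k = \frac{675}{113}$ ($k = 6 - \frac{3}{\left(-6 + 2 \left(-2\right)\right) + 123} = 6 - \frac{3}{\left(-6 - 4\right) + 123} = 6 - \frac{3}{-10 + 123} = 6 - \frac{3}{113} = \frac{675}{113} \approx 5.9734$)
$- 114 k + 159 = \left(-114\right) \frac{675}{113} + 159 = - \frac{76950}{113} + 159 = - \frac{58983}{113}$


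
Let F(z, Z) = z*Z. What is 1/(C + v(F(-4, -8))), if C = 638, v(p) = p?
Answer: 1/670 ≈ 0.0014925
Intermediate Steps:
F(z, Z) = Z*z
1/(C + v(F(-4, -8))) = 1/(638 - 8*(-4)) = 1/(638 + 32) = 1/670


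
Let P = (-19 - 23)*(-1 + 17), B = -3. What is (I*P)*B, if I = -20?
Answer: -40320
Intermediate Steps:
P = -672 (P = -42*16 = -672)
(I*P)*B = -20*(-672)*(-3) = 13440*(-3) = -40320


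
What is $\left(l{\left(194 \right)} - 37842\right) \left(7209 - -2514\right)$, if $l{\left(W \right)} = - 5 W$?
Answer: $-377369076$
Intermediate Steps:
$\left(l{\left(194 \right)} - 37842\right) \left(7209 - -2514\right) = \left(\left(-5\right) 194 - 37842\right) \left(7209 - -2514\right) = \left(-970 - 37842\right) \left(7209 + 2514\right) = \left(-38812\right) 9723 = -377369076$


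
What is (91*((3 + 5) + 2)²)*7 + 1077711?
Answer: 1141411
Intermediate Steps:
(91*((3 + 5) + 2)²)*7 + 1077711 = (91*(8 + 2)²)*7 + 1077711 = (91*10²)*7 + 1077711 = (91*100)*7 + 1077711 = 9100*7 + 1077711 = 63700 + 1077711 = 1141411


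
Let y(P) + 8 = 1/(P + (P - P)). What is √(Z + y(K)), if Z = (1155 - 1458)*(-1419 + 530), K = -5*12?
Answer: √242423085/30 ≈ 519.00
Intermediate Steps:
K = -60
y(P) = -8 + 1/P (y(P) = -8 + 1/(P + (P - P)) = -8 + 1/(P + 0) = -8 + 1/P)
Z = 269367 (Z = -303*(-889) = 269367)
√(Z + y(K)) = √(269367 + (-8 + 1/(-60))) = √(269367 + (-8 - 1/60)) = √(269367 - 481/60) = √(16161539/60) = √242423085/30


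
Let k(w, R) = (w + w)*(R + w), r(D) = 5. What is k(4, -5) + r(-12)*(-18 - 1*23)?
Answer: -213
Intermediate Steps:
k(w, R) = 2*w*(R + w) (k(w, R) = (2*w)*(R + w) = 2*w*(R + w))
k(4, -5) + r(-12)*(-18 - 1*23) = 2*4*(-5 + 4) + 5*(-18 - 1*23) = 2*4*(-1) + 5*(-18 - 23) = -8 + 5*(-41) = -8 - 205 = -213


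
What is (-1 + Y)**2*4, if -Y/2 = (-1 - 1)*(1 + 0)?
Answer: 36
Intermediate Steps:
Y = 4 (Y = -2*(-1 - 1)*(1 + 0) = -(-4) = -2*(-2) = 4)
(-1 + Y)**2*4 = (-1 + 4)**2*4 = 3**2*4 = 9*4 = 36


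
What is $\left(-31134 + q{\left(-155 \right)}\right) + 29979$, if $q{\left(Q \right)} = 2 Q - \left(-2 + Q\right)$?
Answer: $-1308$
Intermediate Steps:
$q{\left(Q \right)} = 2 + Q$
$\left(-31134 + q{\left(-155 \right)}\right) + 29979 = \left(-31134 + \left(2 - 155\right)\right) + 29979 = \left(-31134 - 153\right) + 29979 = -31287 + 29979 = -1308$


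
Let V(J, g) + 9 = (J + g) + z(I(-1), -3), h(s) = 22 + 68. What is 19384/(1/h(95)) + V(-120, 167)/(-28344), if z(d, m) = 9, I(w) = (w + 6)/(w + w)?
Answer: 49447808593/28344 ≈ 1.7446e+6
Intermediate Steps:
I(w) = (6 + w)/(2*w) (I(w) = (6 + w)/((2*w)) = (6 + w)*(1/(2*w)) = (6 + w)/(2*w))
h(s) = 90
V(J, g) = J + g (V(J, g) = -9 + ((J + g) + 9) = -9 + (9 + J + g) = J + g)
19384/(1/h(95)) + V(-120, 167)/(-28344) = 19384/(1/90) + (-120 + 167)/(-28344) = 19384/(1/90) + 47*(-1/28344) = 19384*90 - 47/28344 = 1744560 - 47/28344 = 49447808593/28344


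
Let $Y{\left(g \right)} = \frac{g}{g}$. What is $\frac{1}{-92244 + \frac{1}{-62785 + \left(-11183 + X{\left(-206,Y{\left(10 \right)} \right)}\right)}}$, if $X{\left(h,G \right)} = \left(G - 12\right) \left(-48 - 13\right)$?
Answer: $- \frac{73297}{6761208469} \approx -1.0841 \cdot 10^{-5}$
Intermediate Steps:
$Y{\left(g \right)} = 1$
$X{\left(h,G \right)} = 732 - 61 G$ ($X{\left(h,G \right)} = \left(-12 + G\right) \left(-61\right) = 732 - 61 G$)
$\frac{1}{-92244 + \frac{1}{-62785 + \left(-11183 + X{\left(-206,Y{\left(10 \right)} \right)}\right)}} = \frac{1}{-92244 + \frac{1}{-62785 + \left(-11183 + \left(732 - 61\right)\right)}} = \frac{1}{-92244 + \frac{1}{-62785 + \left(-11183 + 671\right)}} = \frac{1}{-92244 + \frac{1}{-62785 - 10512}} = \frac{1}{-92244 + \frac{1}{-73297}} = \frac{1}{-92244 - \frac{1}{73297}} = \frac{1}{- \frac{6761208469}{73297}} = - \frac{73297}{6761208469}$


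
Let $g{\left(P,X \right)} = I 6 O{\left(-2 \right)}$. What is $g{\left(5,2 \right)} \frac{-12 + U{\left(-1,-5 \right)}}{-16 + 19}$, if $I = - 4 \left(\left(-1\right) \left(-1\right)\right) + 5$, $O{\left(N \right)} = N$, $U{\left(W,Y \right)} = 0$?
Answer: $48$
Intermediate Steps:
$I = 1$ ($I = \left(-4\right) 1 + 5 = -4 + 5 = 1$)
$g{\left(P,X \right)} = -12$ ($g{\left(P,X \right)} = 1 \cdot 6 \left(-2\right) = 6 \left(-2\right) = -12$)
$g{\left(5,2 \right)} \frac{-12 + U{\left(-1,-5 \right)}}{-16 + 19} = - 12 \frac{-12 + 0}{-16 + 19} = - 12 \left(- \frac{12}{3}\right) = - 12 \left(\left(-12\right) \frac{1}{3}\right) = \left(-12\right) \left(-4\right) = 48$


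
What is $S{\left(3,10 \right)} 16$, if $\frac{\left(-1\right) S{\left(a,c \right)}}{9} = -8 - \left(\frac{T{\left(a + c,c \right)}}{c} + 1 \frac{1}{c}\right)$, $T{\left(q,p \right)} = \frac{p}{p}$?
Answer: $\frac{5904}{5} \approx 1180.8$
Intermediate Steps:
$T{\left(q,p \right)} = 1$
$S{\left(a,c \right)} = 72 + \frac{18}{c}$ ($S{\left(a,c \right)} = - 9 \left(-8 - \left(1 \frac{1}{c} + 1 \frac{1}{c}\right)\right) = - 9 \left(-8 - \left(\frac{1}{c} + \frac{1}{c}\right)\right) = - 9 \left(-8 - \frac{2}{c}\right) = 72 + \frac{18}{c}$)
$S{\left(3,10 \right)} 16 = \left(72 + \frac{18}{10}\right) 16 = \left(72 + 18 \cdot \frac{1}{10}\right) 16 = \left(72 + \frac{9}{5}\right) 16 = \frac{369}{5} \cdot 16 = \frac{5904}{5}$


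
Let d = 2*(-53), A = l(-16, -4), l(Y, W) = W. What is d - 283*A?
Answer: 1026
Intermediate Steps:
A = -4
d = -106
d - 283*A = -106 - 283*(-4) = -106 + 1132 = 1026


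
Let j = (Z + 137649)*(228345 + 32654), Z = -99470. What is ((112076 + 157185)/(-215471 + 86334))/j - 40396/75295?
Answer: -51981935866456951887/96890282689829310715 ≈ -0.53650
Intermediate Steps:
j = 9964680821 (j = (-99470 + 137649)*(228345 + 32654) = 38179*260999 = 9964680821)
((112076 + 157185)/(-215471 + 86334))/j - 40396/75295 = ((112076 + 157185)/(-215471 + 86334))/9964680821 - 40396/75295 = (269261/(-129137))*(1/9964680821) - 40396*1/75295 = (269261*(-1/129137))*(1/9964680821) - 40396/75295 = -269261/129137*1/9964680821 - 40396/75295 = -269261/1286808987181477 - 40396/75295 = -51981935866456951887/96890282689829310715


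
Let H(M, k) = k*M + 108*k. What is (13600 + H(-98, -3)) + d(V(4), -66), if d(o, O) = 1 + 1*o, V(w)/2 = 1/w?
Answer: 27143/2 ≈ 13572.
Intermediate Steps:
V(w) = 2/w (V(w) = 2*(1/w) = 2/w)
d(o, O) = 1 + o
H(M, k) = 108*k + M*k (H(M, k) = M*k + 108*k = 108*k + M*k)
(13600 + H(-98, -3)) + d(V(4), -66) = (13600 - 3*(108 - 98)) + (1 + 2/4) = (13600 - 3*10) + (1 + 2*(¼)) = (13600 - 30) + (1 + ½) = 13570 + 3/2 = 27143/2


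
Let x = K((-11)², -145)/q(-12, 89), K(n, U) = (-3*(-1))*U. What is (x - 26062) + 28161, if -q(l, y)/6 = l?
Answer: 50231/24 ≈ 2093.0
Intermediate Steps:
K(n, U) = 3*U
q(l, y) = -6*l
x = -145/24 (x = (3*(-145))/((-6*(-12))) = -435/72 = -435*1/72 = -145/24 ≈ -6.0417)
(x - 26062) + 28161 = (-145/24 - 26062) + 28161 = -625633/24 + 28161 = 50231/24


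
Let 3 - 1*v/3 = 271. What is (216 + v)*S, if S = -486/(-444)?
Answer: -23814/37 ≈ -643.62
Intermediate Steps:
v = -804 (v = 9 - 3*271 = 9 - 813 = -804)
S = 81/74 (S = -486*(-1/444) = 81/74 ≈ 1.0946)
(216 + v)*S = (216 - 804)*(81/74) = -588*81/74 = -23814/37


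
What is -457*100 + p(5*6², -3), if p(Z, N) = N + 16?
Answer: -45687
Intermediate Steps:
p(Z, N) = 16 + N
-457*100 + p(5*6², -3) = -457*100 + (16 - 3) = -45700 + 13 = -45687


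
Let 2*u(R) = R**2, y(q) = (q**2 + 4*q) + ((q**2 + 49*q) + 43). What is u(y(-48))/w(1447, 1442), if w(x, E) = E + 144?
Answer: 4439449/3172 ≈ 1399.6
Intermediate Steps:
w(x, E) = 144 + E
y(q) = 43 + 2*q**2 + 53*q (y(q) = (q**2 + 4*q) + (43 + q**2 + 49*q) = 43 + 2*q**2 + 53*q)
u(R) = R**2/2
u(y(-48))/w(1447, 1442) = ((43 + 2*(-48)**2 + 53*(-48))**2/2)/(144 + 1442) = ((43 + 2*2304 - 2544)**2/2)/1586 = ((43 + 4608 - 2544)**2/2)*(1/1586) = ((1/2)*2107**2)*(1/1586) = ((1/2)*4439449)*(1/1586) = (4439449/2)*(1/1586) = 4439449/3172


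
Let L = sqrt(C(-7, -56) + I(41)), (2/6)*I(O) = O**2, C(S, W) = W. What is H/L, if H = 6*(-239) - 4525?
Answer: -5959*sqrt(4987)/4987 ≈ -84.383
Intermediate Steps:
I(O) = 3*O**2
H = -5959 (H = -1434 - 4525 = -5959)
L = sqrt(4987) (L = sqrt(-56 + 3*41**2) = sqrt(-56 + 3*1681) = sqrt(-56 + 5043) = sqrt(4987) ≈ 70.619)
H/L = -5959*sqrt(4987)/4987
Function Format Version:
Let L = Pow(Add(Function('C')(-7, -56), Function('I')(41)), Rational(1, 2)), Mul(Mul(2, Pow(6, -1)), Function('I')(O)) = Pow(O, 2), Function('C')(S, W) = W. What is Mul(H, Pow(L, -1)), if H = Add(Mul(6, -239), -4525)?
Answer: Mul(Rational(-5959, 4987), Pow(4987, Rational(1, 2))) ≈ -84.383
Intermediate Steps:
Function('I')(O) = Mul(3, Pow(O, 2))
H = -5959 (H = Add(-1434, -4525) = -5959)
L = Pow(4987, Rational(1, 2)) (L = Pow(Add(-56, Mul(3, Pow(41, 2))), Rational(1, 2)) = Pow(Add(-56, Mul(3, 1681)), Rational(1, 2)) = Pow(Add(-56, 5043), Rational(1, 2)) = Pow(4987, Rational(1, 2)) ≈ 70.619)
Mul(H, Pow(L, -1)) = Mul(-5959, Pow(Pow(4987, Rational(1, 2)), -1)) = Mul(-5959, Mul(Rational(1, 4987), Pow(4987, Rational(1, 2)))) = Mul(Rational(-5959, 4987), Pow(4987, Rational(1, 2)))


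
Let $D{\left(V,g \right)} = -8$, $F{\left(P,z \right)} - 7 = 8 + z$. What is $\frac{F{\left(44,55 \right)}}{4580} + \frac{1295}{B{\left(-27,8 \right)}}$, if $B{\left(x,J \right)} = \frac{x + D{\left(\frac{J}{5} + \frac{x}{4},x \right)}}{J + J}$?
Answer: $- \frac{271129}{458} \approx -591.98$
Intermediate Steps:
$F{\left(P,z \right)} = 15 + z$ ($F{\left(P,z \right)} = 7 + \left(8 + z\right) = 15 + z$)
$B{\left(x,J \right)} = \frac{-8 + x}{2 J}$ ($B{\left(x,J \right)} = \frac{x - 8}{J + J} = \frac{-8 + x}{2 J}$)
$\frac{F{\left(44,55 \right)}}{4580} + \frac{1295}{B{\left(-27,8 \right)}} = \frac{15 + 55}{4580} + \frac{1295}{\frac{1}{2} \cdot \frac{1}{8} \left(-8 - 27\right)} = 70 \cdot \frac{1}{4580} + \frac{1295}{\frac{1}{2} \cdot \frac{1}{8} \left(-35\right)} = \frac{7}{458} + \frac{1295}{- \frac{35}{16}} = \frac{7}{458} + 1295 \left(- \frac{16}{35}\right) = \frac{7}{458} - 592 = - \frac{271129}{458}$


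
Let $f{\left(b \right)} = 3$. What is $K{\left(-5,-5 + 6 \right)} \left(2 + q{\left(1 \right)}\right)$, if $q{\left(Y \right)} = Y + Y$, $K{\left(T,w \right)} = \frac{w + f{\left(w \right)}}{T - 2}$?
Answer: $- \frac{16}{7} \approx -2.2857$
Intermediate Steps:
$K{\left(T,w \right)} = \frac{3 + w}{-2 + T}$ ($K{\left(T,w \right)} = \frac{w + 3}{T - 2} = \frac{3 + w}{-2 + T}$)
$q{\left(Y \right)} = 2 Y$
$K{\left(-5,-5 + 6 \right)} \left(2 + q{\left(1 \right)}\right) = \frac{3 + \left(-5 + 6\right)}{-2 - 5} \left(2 + 2 \cdot 1\right) = \frac{3 + 1}{-7} \left(2 + 2\right) = \left(- \frac{1}{7}\right) 4 \cdot 4 = \left(- \frac{4}{7}\right) 4 = - \frac{16}{7}$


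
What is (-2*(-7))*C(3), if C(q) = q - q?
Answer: 0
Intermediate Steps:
C(q) = 0
(-2*(-7))*C(3) = -2*(-7)*0 = 14*0 = 0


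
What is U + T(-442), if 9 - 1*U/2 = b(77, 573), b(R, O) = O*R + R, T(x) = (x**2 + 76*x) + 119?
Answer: 73513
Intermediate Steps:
T(x) = 119 + x**2 + 76*x
b(R, O) = R + O*R
U = -88378 (U = 18 - 154*(1 + 573) = 18 - 154*574 = 18 - 2*44198 = 18 - 88396 = -88378)
U + T(-442) = -88378 + (119 + (-442)**2 + 76*(-442)) = -88378 + (119 + 195364 - 33592) = -88378 + 161891 = 73513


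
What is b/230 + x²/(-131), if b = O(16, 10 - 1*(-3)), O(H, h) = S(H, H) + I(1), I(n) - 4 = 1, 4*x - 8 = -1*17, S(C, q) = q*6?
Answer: 96533/241040 ≈ 0.40049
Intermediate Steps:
S(C, q) = 6*q
x = -9/4 (x = 2 + (-1*17)/4 = 2 + (¼)*(-17) = 2 - 17/4 = -9/4 ≈ -2.2500)
I(n) = 5 (I(n) = 4 + 1 = 5)
O(H, h) = 5 + 6*H (O(H, h) = 6*H + 5 = 5 + 6*H)
b = 101 (b = 5 + 6*16 = 5 + 96 = 101)
b/230 + x²/(-131) = 101/230 + (-9/4)²/(-131) = 101*(1/230) + (81/16)*(-1/131) = 101/230 - 81/2096 = 96533/241040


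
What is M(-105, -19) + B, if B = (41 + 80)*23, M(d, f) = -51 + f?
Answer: 2713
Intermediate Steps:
B = 2783 (B = 121*23 = 2783)
M(-105, -19) + B = (-51 - 19) + 2783 = -70 + 2783 = 2713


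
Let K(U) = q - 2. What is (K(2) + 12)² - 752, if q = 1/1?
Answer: -631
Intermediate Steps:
q = 1
K(U) = -1 (K(U) = 1 - 2 = -1)
(K(2) + 12)² - 752 = (-1 + 12)² - 752 = 11² - 752 = 121 - 752 = -631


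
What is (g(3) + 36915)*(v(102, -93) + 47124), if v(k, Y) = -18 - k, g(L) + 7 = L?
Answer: 1734964644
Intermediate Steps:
g(L) = -7 + L
(g(3) + 36915)*(v(102, -93) + 47124) = ((-7 + 3) + 36915)*((-18 - 1*102) + 47124) = (-4 + 36915)*((-18 - 102) + 47124) = 36911*(-120 + 47124) = 36911*47004 = 1734964644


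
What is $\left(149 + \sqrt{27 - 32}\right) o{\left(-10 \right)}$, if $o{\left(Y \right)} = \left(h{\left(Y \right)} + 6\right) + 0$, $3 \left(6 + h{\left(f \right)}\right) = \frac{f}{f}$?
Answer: $\frac{149}{3} + \frac{i \sqrt{5}}{3} \approx 49.667 + 0.74536 i$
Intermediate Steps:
$h{\left(f \right)} = - \frac{17}{3}$ ($h{\left(f \right)} = -6 + \frac{f \frac{1}{f}}{3} = -6 + \frac{1}{3} \cdot 1 = -6 + \frac{1}{3} = - \frac{17}{3}$)
$o{\left(Y \right)} = \frac{1}{3}$ ($o{\left(Y \right)} = \left(- \frac{17}{3} + 6\right) + 0 = \frac{1}{3} + 0 = \frac{1}{3}$)
$\left(149 + \sqrt{27 - 32}\right) o{\left(-10 \right)} = \left(149 + \sqrt{27 - 32}\right) \frac{1}{3} = \left(149 + \sqrt{-5}\right) \frac{1}{3} = \left(149 + i \sqrt{5}\right) \frac{1}{3} = \frac{149}{3} + \frac{i \sqrt{5}}{3}$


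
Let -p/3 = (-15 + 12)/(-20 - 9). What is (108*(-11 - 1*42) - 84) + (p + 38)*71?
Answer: -90829/29 ≈ -3132.0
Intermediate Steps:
p = -9/29 (p = -3*(-15 + 12)/(-20 - 9) = -(-9)/(-29) = -(-9)*(-1)/29 = -3*3/29 = -9/29 ≈ -0.31034)
(108*(-11 - 1*42) - 84) + (p + 38)*71 = (108*(-11 - 1*42) - 84) + (-9/29 + 38)*71 = (108*(-11 - 42) - 84) + (1093/29)*71 = (108*(-53) - 84) + 77603/29 = (-5724 - 84) + 77603/29 = -5808 + 77603/29 = -90829/29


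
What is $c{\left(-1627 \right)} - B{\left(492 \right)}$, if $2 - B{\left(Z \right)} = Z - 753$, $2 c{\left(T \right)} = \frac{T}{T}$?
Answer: $- \frac{525}{2} \approx -262.5$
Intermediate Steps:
$c{\left(T \right)} = \frac{1}{2}$ ($c{\left(T \right)} = \frac{T \frac{1}{T}}{2} = \frac{1}{2} \cdot 1 = \frac{1}{2}$)
$B{\left(Z \right)} = 755 - Z$ ($B{\left(Z \right)} = 2 - \left(Z - 753\right) = 2 - \left(-753 + Z\right) = 755 - Z$)
$c{\left(-1627 \right)} - B{\left(492 \right)} = \frac{1}{2} - \left(755 - 492\right) = \frac{1}{2} - 263 = - \frac{525}{2}$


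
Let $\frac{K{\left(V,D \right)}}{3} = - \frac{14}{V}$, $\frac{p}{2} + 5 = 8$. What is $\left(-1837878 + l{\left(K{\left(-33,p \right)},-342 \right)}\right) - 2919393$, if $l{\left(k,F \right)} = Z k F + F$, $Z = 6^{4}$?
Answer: $- \frac{58538991}{11} \approx -5.3217 \cdot 10^{6}$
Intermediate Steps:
$p = 6$ ($p = -10 + 2 \cdot 8 = -10 + 16 = 6$)
$K{\left(V,D \right)} = - \frac{42}{V}$ ($K{\left(V,D \right)} = 3 \left(- \frac{14}{V}\right) = - \frac{42}{V}$)
$Z = 1296$
$l{\left(k,F \right)} = F + 1296 F k$ ($l{\left(k,F \right)} = 1296 k F + F = 1296 F k + F = F + 1296 F k$)
$\left(-1837878 + l{\left(K{\left(-33,p \right)},-342 \right)}\right) - 2919393 = \left(-1837878 - 342 \left(1 + 1296 \left(- \frac{42}{-33}\right)\right)\right) - 2919393 = \left(-1837878 - 342 \left(1 + 1296 \left(\left(-42\right) \left(- \frac{1}{33}\right)\right)\right)\right) - 2919393 = \left(-1837878 - 342 \left(1 + 1296 \cdot \frac{14}{11}\right)\right) - 2919393 = \left(-1837878 - 342 \left(1 + \frac{18144}{11}\right)\right) - 2919393 = \left(-1837878 - \frac{6209010}{11}\right) - 2919393 = - \frac{26425668}{11} - 2919393 = - \frac{58538991}{11}$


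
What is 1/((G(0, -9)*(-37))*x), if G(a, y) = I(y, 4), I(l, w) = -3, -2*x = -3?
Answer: 2/333 ≈ 0.0060060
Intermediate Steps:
x = 3/2 (x = -½*(-3) = 3/2 ≈ 1.5000)
G(a, y) = -3
1/((G(0, -9)*(-37))*x) = 1/(-3*(-37)*(3/2)) = 1/(111*(3/2)) = 1/(333/2) = 2/333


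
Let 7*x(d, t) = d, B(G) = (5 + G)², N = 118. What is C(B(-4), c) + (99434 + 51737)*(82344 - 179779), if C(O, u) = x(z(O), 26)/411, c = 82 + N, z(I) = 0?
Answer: -14729346385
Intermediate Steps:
x(d, t) = d/7
c = 200 (c = 82 + 118 = 200)
C(O, u) = 0 (C(O, u) = ((⅐)*0)/411 = 0*(1/411) = 0)
C(B(-4), c) + (99434 + 51737)*(82344 - 179779) = 0 + (99434 + 51737)*(82344 - 179779) = 0 + 151171*(-97435) = 0 - 14729346385 = -14729346385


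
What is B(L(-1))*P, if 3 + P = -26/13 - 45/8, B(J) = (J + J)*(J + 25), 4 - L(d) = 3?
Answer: -1105/2 ≈ -552.50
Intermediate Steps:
L(d) = 1 (L(d) = 4 - 1*3 = 4 - 3 = 1)
B(J) = 2*J*(25 + J) (B(J) = (2*J)*(25 + J) = 2*J*(25 + J))
P = -85/8 (P = -3 + (-26/13 - 45/8) = -3 + (-26*1/13 - 45*1/8) = -3 + (-2 - 45/8) = -3 - 61/8 = -85/8 ≈ -10.625)
B(L(-1))*P = (2*1*(25 + 1))*(-85/8) = (2*1*26)*(-85/8) = 52*(-85/8) = -1105/2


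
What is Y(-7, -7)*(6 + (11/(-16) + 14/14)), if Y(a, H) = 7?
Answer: 707/16 ≈ 44.188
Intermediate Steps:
Y(-7, -7)*(6 + (11/(-16) + 14/14)) = 7*(6 + (11/(-16) + 14/14)) = 7*(6 + (11*(-1/16) + 14*(1/14))) = 7*(6 + (-11/16 + 1)) = 7*(6 + 5/16) = 7*(101/16) = 707/16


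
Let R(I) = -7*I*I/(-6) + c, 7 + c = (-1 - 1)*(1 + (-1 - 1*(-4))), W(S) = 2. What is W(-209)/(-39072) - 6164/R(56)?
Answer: -361270643/213548016 ≈ -1.6918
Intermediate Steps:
c = -15 (c = -7 + (-1 - 1)*(1 + (-1 - 1*(-4))) = -7 - 2*(1 + (-1 + 4)) = -7 - 2*(1 + 3) = -7 - 2*4 = -7 - 8 = -15)
R(I) = -15 + 7*I²/6 (R(I) = -7*I*I/(-6) - 15 = -7*I²*(-1)/6 - 15 = -(-7)*I²/6 - 15 = 7*I²/6 - 15 = -15 + 7*I²/6)
W(-209)/(-39072) - 6164/R(56) = 2/(-39072) - 6164/(-15 + (7/6)*56²) = 2*(-1/39072) - 6164/(-15 + (7/6)*3136) = -1/19536 - 6164/(-15 + 10976/3) = -1/19536 - 6164/10931/3 = -1/19536 - 6164*3/10931 = -1/19536 - 18492/10931 = -361270643/213548016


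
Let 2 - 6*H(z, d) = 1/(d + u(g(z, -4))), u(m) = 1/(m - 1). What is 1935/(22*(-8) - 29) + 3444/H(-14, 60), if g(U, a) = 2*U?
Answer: 1471987773/141409 ≈ 10409.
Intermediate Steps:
u(m) = 1/(-1 + m)
H(z, d) = ⅓ - 1/(6*(d + 1/(-1 + 2*z)))
1935/(22*(-8) - 29) + 3444/H(-14, 60) = 1935/(22*(-8) - 29) + 3444/(((2 + (-1 + 2*60)*(-1 + 2*(-14)))/(6*(1 + 60*(-1 + 2*(-14)))))) = 1935/(-176 - 29) + 3444/(((2 + (-1 + 120)*(-1 - 28))/(6*(1 + 60*(-1 - 28))))) = 1935/(-205) + 3444/(((2 + 119*(-29))/(6*(1 + 60*(-29))))) = 1935*(-1/205) + 3444/(((2 - 3451)/(6*(1 - 1740)))) = -387/41 + 3444/(((⅙)*(-3449)/(-1739))) = -387/41 + 3444/(((⅙)*(-1/1739)*(-3449))) = -387/41 + 3444/(3449/10434) = -387/41 + 3444*(10434/3449) = -387/41 + 35934696/3449 = 1471987773/141409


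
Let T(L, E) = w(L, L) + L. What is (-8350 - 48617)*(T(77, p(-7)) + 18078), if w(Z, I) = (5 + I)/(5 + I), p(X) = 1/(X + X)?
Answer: -1034292852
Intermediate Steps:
p(X) = 1/(2*X)
w(Z, I) = 1
T(L, E) = 1 + L
(-8350 - 48617)*(T(77, p(-7)) + 18078) = (-8350 - 48617)*((1 + 77) + 18078) = -56967*(78 + 18078) = -56967*18156 = -1034292852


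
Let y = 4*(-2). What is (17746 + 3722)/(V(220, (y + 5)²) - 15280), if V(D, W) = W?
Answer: -21468/15271 ≈ -1.4058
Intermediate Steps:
y = -8
(17746 + 3722)/(V(220, (y + 5)²) - 15280) = (17746 + 3722)/((-8 + 5)² - 15280) = 21468/((-3)² - 15280) = 21468/(9 - 15280) = 21468/(-15271) = 21468*(-1/15271) = -21468/15271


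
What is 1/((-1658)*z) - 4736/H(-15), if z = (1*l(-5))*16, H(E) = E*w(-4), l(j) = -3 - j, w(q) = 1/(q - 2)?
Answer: -502546437/265280 ≈ -1894.4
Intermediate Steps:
w(q) = 1/(-2 + q)
H(E) = -E/6 (H(E) = E/(-2 - 4) = E/(-6) = E*(-⅙) = -E/6)
z = 32 (z = (1*(-3 - 1*(-5)))*16 = (1*(-3 + 5))*16 = (1*2)*16 = 2*16 = 32)
1/((-1658)*z) - 4736/H(-15) = 1/(-1658*32) - 4736/((-⅙*(-15))) = -1/1658*1/32 - 4736/5/2 = -1/53056 - 4736*⅖ = -1/53056 - 9472/5 = -502546437/265280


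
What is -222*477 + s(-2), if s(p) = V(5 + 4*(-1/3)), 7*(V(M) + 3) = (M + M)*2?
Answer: -2223793/21 ≈ -1.0589e+5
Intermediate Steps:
V(M) = -3 + 4*M/7 (V(M) = -3 + ((M + M)*2)/7 = -3 + ((2*M)*2)/7 = -3 + (4*M)/7 = -3 + 4*M/7)
s(p) = -19/21 (s(p) = -3 + 4*(5 + 4*(-1/3))/7 = -3 + 4*(5 + 4*(-1*⅓))/7 = -3 + 4*(5 + 4*(-⅓))/7 = -3 + 4*(5 - 4/3)/7 = -3 + (4/7)*(11/3) = -3 + 44/21 = -19/21)
-222*477 + s(-2) = -222*477 - 19/21 = -105894 - 19/21 = -2223793/21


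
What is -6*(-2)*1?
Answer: 12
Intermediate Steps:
-6*(-2)*1 = -3*(-4)*1 = 12*1 = 12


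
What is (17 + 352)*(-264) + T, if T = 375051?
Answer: 277635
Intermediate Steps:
(17 + 352)*(-264) + T = (17 + 352)*(-264) + 375051 = 369*(-264) + 375051 = -97416 + 375051 = 277635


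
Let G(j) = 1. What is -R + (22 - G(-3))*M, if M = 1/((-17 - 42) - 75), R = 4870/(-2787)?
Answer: 594053/373458 ≈ 1.5907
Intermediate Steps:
R = -4870/2787 (R = 4870*(-1/2787) = -4870/2787 ≈ -1.7474)
M = -1/134 (M = 1/(-59 - 75) = 1/(-134) = -1/134 ≈ -0.0074627)
-R + (22 - G(-3))*M = -1*(-4870/2787) + (22 - 1*1)*(-1/134) = 4870/2787 + (22 - 1)*(-1/134) = 4870/2787 + 21*(-1/134) = 4870/2787 - 21/134 = 594053/373458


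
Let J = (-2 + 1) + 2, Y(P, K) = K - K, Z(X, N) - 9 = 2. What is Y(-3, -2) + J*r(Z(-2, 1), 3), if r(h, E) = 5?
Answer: 5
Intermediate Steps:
Z(X, N) = 11 (Z(X, N) = 9 + 2 = 11)
Y(P, K) = 0
J = 1 (J = -1 + 2 = 1)
Y(-3, -2) + J*r(Z(-2, 1), 3) = 0 + 1*5 = 0 + 5 = 5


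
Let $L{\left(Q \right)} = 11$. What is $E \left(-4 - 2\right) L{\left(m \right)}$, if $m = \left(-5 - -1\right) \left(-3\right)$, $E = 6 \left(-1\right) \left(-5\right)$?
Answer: $-1980$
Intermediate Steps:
$E = 30$ ($E = \left(-6\right) \left(-5\right) = 30$)
$m = 12$ ($m = \left(-5 + 1\right) \left(-3\right) = \left(-4\right) \left(-3\right) = 12$)
$E \left(-4 - 2\right) L{\left(m \right)} = 30 \left(-4 - 2\right) 11 = 30 \left(-6\right) 11 = \left(-180\right) 11 = -1980$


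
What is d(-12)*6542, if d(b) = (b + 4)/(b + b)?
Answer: 6542/3 ≈ 2180.7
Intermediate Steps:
d(b) = (4 + b)/(2*b) (d(b) = (4 + b)/((2*b)) = (4 + b)*(1/(2*b)) = (4 + b)/(2*b))
d(-12)*6542 = ((1/2)*(4 - 12)/(-12))*6542 = ((1/2)*(-1/12)*(-8))*6542 = (1/3)*6542 = 6542/3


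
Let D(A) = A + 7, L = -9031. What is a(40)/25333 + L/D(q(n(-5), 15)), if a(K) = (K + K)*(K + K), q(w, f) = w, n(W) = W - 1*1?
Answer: -228775923/25333 ≈ -9030.8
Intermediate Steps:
n(W) = -1 + W (n(W) = W - 1 = -1 + W)
D(A) = 7 + A
a(K) = 4*K**2 (a(K) = (2*K)*(2*K) = 4*K**2)
a(40)/25333 + L/D(q(n(-5), 15)) = (4*40**2)/25333 - 9031/(7 + (-1 - 5)) = (4*1600)*(1/25333) - 9031/(7 - 6) = 6400*(1/25333) - 9031/1 = 6400/25333 - 9031*1 = 6400/25333 - 9031 = -228775923/25333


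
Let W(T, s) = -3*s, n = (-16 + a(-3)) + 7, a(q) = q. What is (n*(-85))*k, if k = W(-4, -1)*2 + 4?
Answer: 10200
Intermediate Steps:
n = -12 (n = (-16 - 3) + 7 = -19 + 7 = -12)
k = 10 (k = -3*(-1)*2 + 4 = 3*2 + 4 = 6 + 4 = 10)
(n*(-85))*k = -12*(-85)*10 = 1020*10 = 10200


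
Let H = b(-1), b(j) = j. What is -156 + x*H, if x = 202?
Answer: -358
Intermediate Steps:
H = -1
-156 + x*H = -156 + 202*(-1) = -156 - 202 = -358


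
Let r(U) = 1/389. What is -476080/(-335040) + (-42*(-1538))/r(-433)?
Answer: 105235416623/4188 ≈ 2.5128e+7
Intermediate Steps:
r(U) = 1/389
-476080/(-335040) + (-42*(-1538))/r(-433) = -476080/(-335040) + (-42*(-1538))/(1/389) = -476080*(-1/335040) + 64596*389 = 5951/4188 + 25127844 = 105235416623/4188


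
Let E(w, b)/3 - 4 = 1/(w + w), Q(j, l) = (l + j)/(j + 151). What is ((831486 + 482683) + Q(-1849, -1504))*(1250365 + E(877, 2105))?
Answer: 4893956704639379215/2978292 ≈ 1.6432e+12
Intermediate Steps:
Q(j, l) = (j + l)/(151 + j)
E(w, b) = 12 + 3/(2*w) (E(w, b) = 12 + 3/(w + w) = 12 + 3/((2*w)) = 12 + 3*(1/(2*w)) = 12 + 3/(2*w))
((831486 + 482683) + Q(-1849, -1504))*(1250365 + E(877, 2105)) = ((831486 + 482683) + (-1849 - 1504)/(151 - 1849))*(1250365 + (12 + (3/2)/877)) = (1314169 - 3353/(-1698))*(1250365 + (12 + (3/2)*(1/877))) = (1314169 - 1/1698*(-3353))*(1250365 + (12 + 3/1754)) = (1314169 + 3353/1698)*(1250365 + 21051/1754) = (2231462315/1698)*(2193161261/1754) = 4893956704639379215/2978292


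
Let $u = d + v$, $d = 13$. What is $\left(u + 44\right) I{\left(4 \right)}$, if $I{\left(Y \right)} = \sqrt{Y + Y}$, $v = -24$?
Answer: $66 \sqrt{2} \approx 93.338$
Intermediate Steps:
$I{\left(Y \right)} = \sqrt{2} \sqrt{Y}$ ($I{\left(Y \right)} = \sqrt{2 Y} = \sqrt{2} \sqrt{Y}$)
$u = -11$ ($u = 13 - 24 = -11$)
$\left(u + 44\right) I{\left(4 \right)} = \left(-11 + 44\right) \sqrt{2} \sqrt{4} = 33 \sqrt{2} \cdot 2 = 33 \cdot 2 \sqrt{2} = 66 \sqrt{2}$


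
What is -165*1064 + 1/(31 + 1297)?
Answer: -233143679/1328 ≈ -1.7556e+5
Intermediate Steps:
-165*1064 + 1/(31 + 1297) = -175560 + 1/1328 = -233143679/1328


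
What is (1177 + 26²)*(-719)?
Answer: -1332307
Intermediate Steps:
(1177 + 26²)*(-719) = (1177 + 676)*(-719) = 1853*(-719) = -1332307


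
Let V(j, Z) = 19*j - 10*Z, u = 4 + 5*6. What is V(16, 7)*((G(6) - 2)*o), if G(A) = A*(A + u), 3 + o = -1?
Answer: -222768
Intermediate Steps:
o = -4 (o = -3 - 1 = -4)
u = 34 (u = 4 + 30 = 34)
V(j, Z) = -10*Z + 19*j
G(A) = A*(34 + A) (G(A) = A*(A + 34) = A*(34 + A))
V(16, 7)*((G(6) - 2)*o) = (-10*7 + 19*16)*((6*(34 + 6) - 2)*(-4)) = (-70 + 304)*((6*40 - 2)*(-4)) = 234*((240 - 2)*(-4)) = 234*(238*(-4)) = 234*(-952) = -222768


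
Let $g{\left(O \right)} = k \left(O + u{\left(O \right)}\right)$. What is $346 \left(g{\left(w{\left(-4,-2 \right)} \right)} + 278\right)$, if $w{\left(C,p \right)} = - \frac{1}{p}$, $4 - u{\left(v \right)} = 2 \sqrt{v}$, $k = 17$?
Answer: $122657 - 5882 \sqrt{2} \approx 1.1434 \cdot 10^{5}$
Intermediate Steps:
$u{\left(v \right)} = 4 - 2 \sqrt{v}$
$g{\left(O \right)} = 68 - 34 \sqrt{O} + 17 O$ ($g{\left(O \right)} = 17 \left(O - \left(-4 + 2 \sqrt{O}\right)\right) = 17 \left(4 + O - 2 \sqrt{O}\right) = 68 - 34 \sqrt{O} + 17 O$)
$346 \left(g{\left(w{\left(-4,-2 \right)} \right)} + 278\right) = 346 \left(\left(68 - 34 \sqrt{- \frac{1}{-2}} + 17 \left(- \frac{1}{-2}\right)\right) + 278\right) = 346 \left(\left(68 - 34 \sqrt{\left(-1\right) \left(- \frac{1}{2}\right)} + 17 \left(\left(-1\right) \left(- \frac{1}{2}\right)\right)\right) + 278\right) = 346 \left(\left(68 - \frac{34}{\sqrt{2}} + 17 \cdot \frac{1}{2}\right) + 278\right) = 346 \left(\left(68 - 34 \frac{\sqrt{2}}{2} + \frac{17}{2}\right) + 278\right) = 346 \left(\left(68 - 17 \sqrt{2} + \frac{17}{2}\right) + 278\right) = 346 \left(\left(\frac{153}{2} - 17 \sqrt{2}\right) + 278\right) = 346 \left(\frac{709}{2} - 17 \sqrt{2}\right) = 122657 - 5882 \sqrt{2}$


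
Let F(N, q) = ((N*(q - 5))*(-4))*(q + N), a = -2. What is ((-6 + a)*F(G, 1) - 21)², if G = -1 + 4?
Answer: 2424249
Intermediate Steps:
G = 3
F(N, q) = -4*N*(-5 + q)*(N + q) (F(N, q) = ((N*(-5 + q))*(-4))*(N + q) = (-4*N*(-5 + q))*(N + q) = -4*N*(-5 + q)*(N + q))
((-6 + a)*F(G, 1) - 21)² = ((-6 - 2)*(4*3*(-1*1² + 5*3 + 5*1 - 1*3*1)) - 21)² = (-32*3*(-1*1 + 15 + 5 - 3) - 21)² = (-32*3*(-1 + 15 + 5 - 3) - 21)² = (-32*3*16 - 21)² = (-8*192 - 21)² = (-1536 - 21)² = (-1557)² = 2424249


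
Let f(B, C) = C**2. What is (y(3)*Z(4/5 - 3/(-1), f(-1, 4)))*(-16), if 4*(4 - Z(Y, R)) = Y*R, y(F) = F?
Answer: 2688/5 ≈ 537.60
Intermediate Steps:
Z(Y, R) = 4 - R*Y/4 (Z(Y, R) = 4 - Y*R/4 = 4 - R*Y/4)
(y(3)*Z(4/5 - 3/(-1), f(-1, 4)))*(-16) = (3*(4 - 1/4*4**2*(4/5 - 3/(-1))))*(-16) = (3*(4 - 1/4*16*(4*(1/5) - 3*(-1))))*(-16) = (3*(4 - 1/4*16*(4/5 + 3)))*(-16) = (3*(4 - 1/4*16*19/5))*(-16) = (3*(4 - 76/5))*(-16) = (3*(-56/5))*(-16) = -168/5*(-16) = 2688/5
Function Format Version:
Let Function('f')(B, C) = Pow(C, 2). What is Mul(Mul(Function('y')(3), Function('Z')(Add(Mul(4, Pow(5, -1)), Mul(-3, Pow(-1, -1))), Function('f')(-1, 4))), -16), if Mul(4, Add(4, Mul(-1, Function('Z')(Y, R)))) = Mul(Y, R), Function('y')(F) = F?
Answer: Rational(2688, 5) ≈ 537.60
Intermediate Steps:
Function('Z')(Y, R) = Add(4, Mul(Rational(-1, 4), R, Y)) (Function('Z')(Y, R) = Add(4, Mul(Rational(-1, 4), Mul(Y, R))) = Add(4, Mul(Rational(-1, 4), Mul(R, Y))) = Add(4, Mul(Rational(-1, 4), R, Y)))
Mul(Mul(Function('y')(3), Function('Z')(Add(Mul(4, Pow(5, -1)), Mul(-3, Pow(-1, -1))), Function('f')(-1, 4))), -16) = Mul(Mul(3, Add(4, Mul(Rational(-1, 4), Pow(4, 2), Add(Mul(4, Pow(5, -1)), Mul(-3, Pow(-1, -1)))))), -16) = Mul(Mul(3, Add(4, Mul(Rational(-1, 4), 16, Add(Mul(4, Rational(1, 5)), Mul(-3, -1))))), -16) = Mul(Mul(3, Add(4, Mul(Rational(-1, 4), 16, Add(Rational(4, 5), 3)))), -16) = Mul(Mul(3, Add(4, Mul(Rational(-1, 4), 16, Rational(19, 5)))), -16) = Mul(Mul(3, Add(4, Rational(-76, 5))), -16) = Mul(Mul(3, Rational(-56, 5)), -16) = Mul(Rational(-168, 5), -16) = Rational(2688, 5)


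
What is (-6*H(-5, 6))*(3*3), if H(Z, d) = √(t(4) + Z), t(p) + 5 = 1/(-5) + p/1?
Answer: -54*I*√155/5 ≈ -134.46*I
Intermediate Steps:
t(p) = -26/5 + p (t(p) = -5 + (1/(-5) + p/1) = -5 + (1*(-⅕) + p*1) = -5 + (-⅕ + p) = -26/5 + p)
H(Z, d) = √(-6/5 + Z) (H(Z, d) = √((-26/5 + 4) + Z) = √(-6/5 + Z))
(-6*H(-5, 6))*(3*3) = (-6*√(-30 + 25*(-5))/5)*(3*3) = -6*√(-30 - 125)/5*9 = -6*√(-155)/5*9 = -6*I*√155/5*9 = -54*I*√155/5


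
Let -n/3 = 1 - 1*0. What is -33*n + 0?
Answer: 99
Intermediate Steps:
n = -3 (n = -3*(1 - 1*0) = -3*(1 + 0) = -3*1 = -3)
-33*n + 0 = -33*(-3) + 0 = -11*(-9) + 0 = 99 + 0 = 99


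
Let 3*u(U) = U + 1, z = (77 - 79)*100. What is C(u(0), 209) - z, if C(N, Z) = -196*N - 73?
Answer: 185/3 ≈ 61.667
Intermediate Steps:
z = -200 (z = -2*100 = -200)
u(U) = ⅓ + U/3 (u(U) = (U + 1)/3 = (1 + U)/3 = ⅓ + U/3)
C(N, Z) = -73 - 196*N
C(u(0), 209) - z = (-73 - 196*(⅓ + (⅓)*0)) - 1*(-200) = (-73 - 196*(⅓ + 0)) + 200 = (-73 - 196*⅓) + 200 = (-73 - 196/3) + 200 = -415/3 + 200 = 185/3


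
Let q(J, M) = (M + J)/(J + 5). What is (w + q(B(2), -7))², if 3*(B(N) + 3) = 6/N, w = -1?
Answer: 16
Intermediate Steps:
B(N) = -3 + 2/N (B(N) = -3 + (6/N)/3 = -3 + 2/N)
q(J, M) = (J + M)/(5 + J)
(w + q(B(2), -7))² = (-1 + ((-3 + 2/2) - 7)/(5 + (-3 + 2/2)))² = (-1 + ((-3 + 2*(½)) - 7)/(5 + (-3 + 2*(½))))² = (-1 + ((-3 + 1) - 7)/(5 + (-3 + 1)))² = (-1 + (-2 - 7)/(5 - 2))² = (-1 - 9/3)² = (-1 + (⅓)*(-9))² = (-1 - 3)² = (-4)² = 16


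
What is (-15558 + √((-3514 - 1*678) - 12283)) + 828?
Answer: -14730 + 5*I*√659 ≈ -14730.0 + 128.35*I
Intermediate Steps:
(-15558 + √((-3514 - 1*678) - 12283)) + 828 = (-15558 + √((-3514 - 678) - 12283)) + 828 = (-15558 + √(-4192 - 12283)) + 828 = (-15558 + √(-16475)) + 828 = (-15558 + 5*I*√659) + 828 = -14730 + 5*I*√659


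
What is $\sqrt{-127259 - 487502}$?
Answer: $i \sqrt{614761} \approx 784.07 i$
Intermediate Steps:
$\sqrt{-127259 - 487502} = \sqrt{-614761} = i \sqrt{614761}$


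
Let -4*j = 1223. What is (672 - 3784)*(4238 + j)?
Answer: -12237162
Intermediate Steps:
j = -1223/4 (j = -1/4*1223 = -1223/4 ≈ -305.75)
(672 - 3784)*(4238 + j) = (672 - 3784)*(4238 - 1223/4) = -3112*15729/4 = -12237162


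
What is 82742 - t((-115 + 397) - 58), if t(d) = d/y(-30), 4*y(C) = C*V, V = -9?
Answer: 11169722/135 ≈ 82739.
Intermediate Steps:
y(C) = -9*C/4 (y(C) = (C*(-9))/4 = (-9*C)/4 = -9*C/4)
t(d) = 2*d/135 (t(d) = d/((-9/4*(-30))) = d/(135/2) = d*(2/135) = 2*d/135)
82742 - t((-115 + 397) - 58) = 82742 - 2*((-115 + 397) - 58)/135 = 82742 - 2*(282 - 58)/135 = 82742 - 2*224/135 = 82742 - 1*448/135 = 82742 - 448/135 = 11169722/135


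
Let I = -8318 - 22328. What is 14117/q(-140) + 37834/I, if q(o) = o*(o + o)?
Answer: -75033087/85808800 ≈ -0.87442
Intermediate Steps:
q(o) = 2*o² (q(o) = o*(2*o) = 2*o²)
I = -30646
14117/q(-140) + 37834/I = 14117/((2*(-140)²)) + 37834/(-30646) = 14117/((2*19600)) + 37834*(-1/30646) = 14117/39200 - 18917/15323 = -75033087/85808800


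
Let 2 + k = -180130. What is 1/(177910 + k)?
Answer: -1/2222 ≈ -0.00045004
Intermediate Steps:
k = -180132 (k = -2 - 180130 = -180132)
1/(177910 + k) = 1/(177910 - 180132) = 1/(-2222) = -1/2222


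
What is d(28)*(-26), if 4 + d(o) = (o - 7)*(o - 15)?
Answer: -6994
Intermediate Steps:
d(o) = -4 + (-15 + o)*(-7 + o) (d(o) = -4 + (o - 7)*(o - 15) = -4 + (-7 + o)*(-15 + o) = -4 + (-15 + o)*(-7 + o))
d(28)*(-26) = (101 + 28² - 22*28)*(-26) = (101 + 784 - 616)*(-26) = 269*(-26) = -6994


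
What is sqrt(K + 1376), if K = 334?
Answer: 3*sqrt(190) ≈ 41.352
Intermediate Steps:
sqrt(K + 1376) = sqrt(334 + 1376) = sqrt(1710) = 3*sqrt(190)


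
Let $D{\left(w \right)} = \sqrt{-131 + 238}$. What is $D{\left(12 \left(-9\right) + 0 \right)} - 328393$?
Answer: $-328393 + \sqrt{107} \approx -3.2838 \cdot 10^{5}$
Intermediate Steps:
$D{\left(w \right)} = \sqrt{107}$
$D{\left(12 \left(-9\right) + 0 \right)} - 328393 = \sqrt{107} - 328393 = -328393 + \sqrt{107}$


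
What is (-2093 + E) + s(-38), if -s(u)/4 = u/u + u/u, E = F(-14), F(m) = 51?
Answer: -2050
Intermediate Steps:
E = 51
s(u) = -8 (s(u) = -4*(u/u + u/u) = -4*(1 + 1) = -4*2 = -8)
(-2093 + E) + s(-38) = (-2093 + 51) - 8 = -2042 - 8 = -2050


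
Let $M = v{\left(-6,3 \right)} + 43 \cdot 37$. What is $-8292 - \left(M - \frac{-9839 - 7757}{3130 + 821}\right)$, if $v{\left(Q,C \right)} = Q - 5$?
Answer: $- \frac{39021868}{3951} \approx -9876.5$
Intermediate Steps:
$v{\left(Q,C \right)} = -5 + Q$
$M = 1580$ ($M = \left(-5 - 6\right) + 43 \cdot 37 = -11 + 1591 = 1580$)
$-8292 - \left(M - \frac{-9839 - 7757}{3130 + 821}\right) = -8292 - \left(1580 - \frac{-9839 - 7757}{3130 + 821}\right) = -8292 - \left(1580 + \frac{17596}{3951}\right) = -8292 - \frac{6260176}{3951} = - \frac{39021868}{3951}$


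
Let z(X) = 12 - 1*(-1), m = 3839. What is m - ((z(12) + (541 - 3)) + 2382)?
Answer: 906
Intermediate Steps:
z(X) = 13 (z(X) = 12 + 1 = 13)
m - ((z(12) + (541 - 3)) + 2382) = 3839 - ((13 + (541 - 3)) + 2382) = 3839 - ((13 + 538) + 2382) = 3839 - (551 + 2382) = 3839 - 1*2933 = 3839 - 2933 = 906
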